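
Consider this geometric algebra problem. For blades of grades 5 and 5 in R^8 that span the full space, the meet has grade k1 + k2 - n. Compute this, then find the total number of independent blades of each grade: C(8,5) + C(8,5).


Meet grade = grade(A) + grade(B) - n
= 5 + 5 - 8 = 2
C(8,5) = 56
C(8,5) = 56
dim_A + dim_B = 56 + 56 = 112


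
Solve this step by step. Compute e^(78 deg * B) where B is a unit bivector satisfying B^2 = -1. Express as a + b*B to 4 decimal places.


For a unit bivector B with B^2 = -1, the exponential series gives
e^(theta*B) = cos(theta) + sin(theta)*B (the GA analogue of Euler's formula).
theta = 78 degrees = 1.361357 rad
cos(78 deg) = 0.2079
sin(78 deg) = 0.9781
exp(theta*B) = 0.2079 + 0.9781*B


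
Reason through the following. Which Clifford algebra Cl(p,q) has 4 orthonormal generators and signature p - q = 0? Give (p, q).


We need p + q = 4 and p - q = 0.
Adding: 2p = 4 + 0 = 4, so p = 2.
Then q = 4 - 2 = 2.
(p, q) = (2, 2)


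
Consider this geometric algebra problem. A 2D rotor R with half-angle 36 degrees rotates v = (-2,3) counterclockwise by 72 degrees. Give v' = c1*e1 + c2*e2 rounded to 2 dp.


Rotor R = cos(36deg) - sin(36deg)*e12
Rotation angle theta = 2 * 36 = 72 degrees
v' = R*v*~R rotates v by theta.
cos(72deg) = 0.3090, sin(72deg) = 0.9511
v'_1 = -2*cos(72deg) - 3*sin(72deg)
= -2*0.3090 - 3*0.9511
= -3.47
v'_2 = -2*sin(72deg) + 3*cos(72deg)
= -2*0.9511 + 3*0.3090
= -0.98
v' = -3.47*e1 - 0.98*e2


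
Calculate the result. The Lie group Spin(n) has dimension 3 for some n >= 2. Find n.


dim Spin(n) = dim so(n) = n(n-1)/2.
Solve n(n-1)/2 = 3, i.e. n^2 - n - 6 = 0.
Discriminant = 1 + 8*3 = 25
n = (1 + sqrt(25))/2 = (1 + 5)/2 = 3


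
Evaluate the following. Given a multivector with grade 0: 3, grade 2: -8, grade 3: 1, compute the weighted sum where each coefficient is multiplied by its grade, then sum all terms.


Grade-weighted sum = sum of grade_k * coefficient_k
0*3 = 0
2*(-8) = -16
3*1 = 3
Total = 0 + (-16) + 3 = -13


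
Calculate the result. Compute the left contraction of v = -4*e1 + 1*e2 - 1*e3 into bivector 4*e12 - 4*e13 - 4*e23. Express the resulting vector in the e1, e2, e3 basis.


Left contraction v _| B = <vB>_1 (grade-1 part of the geometric product vB).
Using e1_|e12 = e2, e2_|e12 = -e1, e1_|e13 = e3, e3_|e13 = -e1, e2_|e23 = e3, e3_|e23 = -e2:
e1 coeff: -v2*b12 - v3*b13 = -(1)*(4) - (-1)*(-4) = -8
e2 coeff: v1*b12 - v3*b23 = (-4)*(4) - (-1)*(-4) = -20
e3 coeff: v1*b13 + v2*b23 = (-4)*(-4) + (1)*(-4) = 12
v _| B = -8*e1 - 20*e2 + 12*e3


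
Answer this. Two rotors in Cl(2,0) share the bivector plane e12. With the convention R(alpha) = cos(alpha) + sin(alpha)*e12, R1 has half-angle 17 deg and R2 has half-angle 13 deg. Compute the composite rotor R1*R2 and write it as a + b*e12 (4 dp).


Same-plane rotors commute and their half-angles add:
R1*R2 = cos(a1 + a2) + sin(a1 + a2)*e12.
a1 + a2 = 17 + 13 = 30 deg
cos(30 deg) = 0.8660
sin(30 deg) = 0.5000
R1*R2 = 0.8660 + 0.5000*e12


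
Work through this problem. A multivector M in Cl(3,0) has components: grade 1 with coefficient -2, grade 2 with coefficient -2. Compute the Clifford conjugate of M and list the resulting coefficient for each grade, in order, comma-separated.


Clifford conjugate sign for grade k: (-1)^(k(k+1)/2)
Grade 1: (-1)^(1*2/2) = (-1)^1 = -1, coeff -2 -> 2
Grade 2: (-1)^(2*3/2) = (-1)^3 = -1, coeff -2 -> 2
Conjugated coefficients: 2, 2


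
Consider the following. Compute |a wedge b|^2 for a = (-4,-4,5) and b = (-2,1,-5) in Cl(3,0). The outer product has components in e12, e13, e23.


a wedge b = (a1*b2 - a2*b1)*e12 + (a1*b3 - a3*b1)*e13 + (a2*b3 - a3*b2)*e23
e12 coeff: (-4)*1 - (-4)*(-2) = -4 - 8 = -12
e13 coeff: (-4)*(-5) - 5*(-2) = 20 - (-10) = 30
e23 coeff: (-4)*(-5) - 5*1 = 20 - 5 = 15
|a wedge b|^2 = (-12)^2 + 30^2 + 15^2
= 144 + 900 + 225
= 1269


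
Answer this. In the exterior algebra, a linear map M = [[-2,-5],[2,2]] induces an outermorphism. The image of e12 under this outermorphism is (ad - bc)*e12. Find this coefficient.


The outermorphism of a linear map f sends e1^e2 to f(e1)^f(e2).
f(e1) = -2*e1 + 2*e2
f(e2) = -5*e1 + 2*e2
f(e1) ^ f(e2) = (-2*e1 + 2*e2) ^ (-5*e1 + 2*e2)
= (-2)*2*e12 + 2*(-5)*e21
= (-4 - (-10))*e12
= 6*e12
Coefficient = 6


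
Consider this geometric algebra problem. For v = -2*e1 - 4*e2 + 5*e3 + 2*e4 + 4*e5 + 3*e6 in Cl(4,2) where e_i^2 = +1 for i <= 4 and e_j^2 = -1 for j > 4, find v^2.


v^2 = sum of c_i^2 * e_i^2
Positive signature terms (e_i^2 = +1): (-2)^2 + (-4)^2 + 5^2 + 2^2 = 49
Negative signature terms (e_j^2 = -1): 4^2 + 3^2 = 25
v^2 = 49 - 25 = 24


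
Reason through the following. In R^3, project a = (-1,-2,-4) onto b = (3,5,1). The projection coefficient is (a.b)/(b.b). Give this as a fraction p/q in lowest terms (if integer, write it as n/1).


Projection coefficient = (a . b) / (b . b)
a . b = (-1)*3 + (-2)*5 + (-4)*1
= -3 + (-10) + (-4) = -17
b . b = 3^2 + 5^2 + 1^2
= 9 + 25 + 1 = 35
Coefficient = -17/35
In lowest terms: -17/35


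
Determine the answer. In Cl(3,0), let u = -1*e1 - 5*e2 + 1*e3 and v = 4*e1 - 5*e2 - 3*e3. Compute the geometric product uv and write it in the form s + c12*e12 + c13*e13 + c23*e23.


In Cl(3,0): e_i^2 = 1, e_ie_j = -e_je_i for i != j.
Scalar part = u . v = (-1)*4 + (-5)*(-5) + 1*(-3)
= -4 + 25 + (-3) = 18
e12 coeff = (-1)*(-5) - (-5)*4 = 5 - (-20) = 25
e13 coeff = (-1)*(-3) - 1*4 = 3 - 4 = -1
e23 coeff = (-5)*(-3) - 1*(-5) = 15 - (-5) = 20
uv = 18 + 25*e12 - 1*e13 + 20*e23


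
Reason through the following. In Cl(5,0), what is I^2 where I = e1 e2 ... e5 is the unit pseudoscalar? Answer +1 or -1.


The pseudoscalar I = e1...e_n (product of all n generators) of Cl(p,q) satisfies I^2 = (-1)^(q + n(n-1)/2).
p = 5, q = 0, n = p + q = 5
n(n-1)/2 = 5 * 4 / 2 = 10
Exponent = q + n(n-1)/2 = 0 + 10 = 10
I^2 = (-1)^10 = +1


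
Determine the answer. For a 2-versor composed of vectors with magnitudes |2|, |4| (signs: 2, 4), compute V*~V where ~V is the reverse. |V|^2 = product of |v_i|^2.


Each vector v_i has |v_i|^2 = s_i^2
Squared scales: 2^2 = 4, 4^2 = 16
|V|^2 = 4 * 16
= 64


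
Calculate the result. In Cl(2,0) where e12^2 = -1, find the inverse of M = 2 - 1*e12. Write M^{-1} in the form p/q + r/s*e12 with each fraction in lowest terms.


M = 2 - 1*e12, where e12^2 = -1.
Since M commutes with its reverse ~M = a - b*e12, M * ~M = a^2 - b^2*e12^2 = a^2 + b^2.
So M^{-1} = ~M / (a^2 + b^2) = (a - b*e12)/(a^2 + b^2).
a^2 + b^2 = 4 + 1 = 5
Scalar part = 2/5 = 2/5
Bivector coeff = 1/5 = 1/5
M^{-1} = 2/5 + 1/5*e12


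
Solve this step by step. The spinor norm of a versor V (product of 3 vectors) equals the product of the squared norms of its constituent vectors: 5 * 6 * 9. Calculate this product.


Spinor norm N(V) = |v1|^2 * |v2|^2 * ... * |v3|^2
= 5 * 6 * 9
Running product: 5, 30, 270
N(V) = 270


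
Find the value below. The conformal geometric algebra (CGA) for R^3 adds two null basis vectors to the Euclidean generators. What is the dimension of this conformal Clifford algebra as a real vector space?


The conformal model of R^3 uses Cl(4,1): the 3 Euclidean generators plus two extra orthogonal generators e+ (e+^2 = +1) and e- (e-^2 = -1), from which the null vectors e0, einf are built.
Number of generators m = 3 + 2 = 5.
dim Cl(p,q) = 2^m = 2^5 = 32


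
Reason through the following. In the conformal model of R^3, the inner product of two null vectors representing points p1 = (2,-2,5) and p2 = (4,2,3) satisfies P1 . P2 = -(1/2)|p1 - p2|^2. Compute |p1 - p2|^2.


p1 - p2 = (-2, -4, 2)
|p1 - p2|^2 = (-2)^2 + (-4)^2 + 2^2
= 4 + 16 + 4
= 24


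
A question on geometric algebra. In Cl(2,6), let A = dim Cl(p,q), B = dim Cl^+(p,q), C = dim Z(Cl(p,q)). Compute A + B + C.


n = 2 + 6 = 8
Total dim = 2^8 = 256
Even subalgebra dim = 2^7 = 128
n is even, so center dim = 1
Sum = 256 + 128 + 1 = 385


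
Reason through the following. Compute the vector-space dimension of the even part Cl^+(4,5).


Even subalgebra dimension = 2^(n-1)
n = 4 + 5 = 9
2^(9 - 1) = 2^8 = 256
Verification: sum of C(9,k) for even k = 1 + 36 + 126 + 84 + 9 = 256
Result = 256


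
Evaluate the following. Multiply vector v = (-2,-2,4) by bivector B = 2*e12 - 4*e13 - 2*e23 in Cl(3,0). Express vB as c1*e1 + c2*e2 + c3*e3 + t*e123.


vB has grade-1 (vector) and grade-3 (trivector) parts: vB = (v _| B) + (v ^ B).
Vector part <vB>_1:
  e1: -v2*b12 - v3*b13 = -(-2)*(2) - (4)*(-4) = 20
  e2: v1*b12 - v3*b23 = (-2)*(2) - (4)*(-2) = 4
  e3: v1*b13 + v2*b23 = (-2)*(-4) + (-2)*(-2) = 12
Trivector part <vB>_3:
  e123: v1*b23 - v2*b13 + v3*b12 = (-2)*(-2) - (-2)*(-4) + (4)*(2) = 4
vB = 20*e1 + 4*e2 + 12*e3 + 4*e123


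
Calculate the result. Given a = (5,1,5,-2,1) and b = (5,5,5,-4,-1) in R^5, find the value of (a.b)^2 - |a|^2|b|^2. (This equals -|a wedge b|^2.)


a . b = 5*5 + 1*5 + 5*5 + (-2)*(-4) + 1*(-1)
= 25 + 5 + 25 + 8 + (-1) = 62
|a|^2 = 5^2 + 1^2 + 5^2 + (-2)^2 + 1^2 = 56
|b|^2 = 5^2 + 5^2 + 5^2 + (-4)^2 + (-1)^2 = 92
(a.b)^2 = 62^2 = 3844
|a|^2 * |b|^2 = 56 * 92 = 5152
Result = 3844 - 5152 = -1308


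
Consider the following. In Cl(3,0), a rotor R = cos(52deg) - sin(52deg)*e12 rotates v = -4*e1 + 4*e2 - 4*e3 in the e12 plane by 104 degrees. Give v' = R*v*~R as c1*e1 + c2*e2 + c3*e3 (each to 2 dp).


Rotor R = cos(52deg) - sin(52deg)*e12
Rotation angle theta = 2 * 52 = 104 degrees in the e12 plane (e1 -> e2).
The component perpendicular to the plane (e3) is invariant: v'_3 = v3 = -4.00
cos(104deg) = -0.2419, sin(104deg) = 0.9703
v'_1 = v1*cos(theta) - v2*sin(theta) = -4*(-0.2419) - 4*0.9703 = -2.91
v'_2 = v1*sin(theta) + v2*cos(theta) = -4*0.9703 + 4*(-0.2419) = -4.85
v' = -2.91*e1 - 4.85*e2 - 4.00*e3


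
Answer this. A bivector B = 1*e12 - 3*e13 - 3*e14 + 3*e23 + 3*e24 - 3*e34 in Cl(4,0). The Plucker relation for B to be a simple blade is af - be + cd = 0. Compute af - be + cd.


Plucker relation: af - be + cd
a*f = 1*(-3) = -3
b*e = (-3)*3 = -9
c*d = (-3)*3 = -9
af - be + cd = -3 - (-9) + (-9)
= -3


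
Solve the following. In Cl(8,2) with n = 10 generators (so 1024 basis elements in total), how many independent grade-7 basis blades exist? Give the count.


Number of grade-k basis blades in Cl(p,q) with n = p + q is C(n, k).
n = 8 + 2 = 10
C(10, 7) = 10! / (7! * 3!)
= 3628800 / (5040 * 6)
= 120


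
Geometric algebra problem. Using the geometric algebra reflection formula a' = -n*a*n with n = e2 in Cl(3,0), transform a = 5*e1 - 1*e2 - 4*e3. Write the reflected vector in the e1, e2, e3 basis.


Reflection formula: a' = -n*a*n, with n = e2 (unit vector, n^2 = 1).
For reflection through hyperplane perp to e2:
The component along e2 flips sign, others stay.
a = (5, -1, -4)
a' = (5, 1, -4)
a' = 5*e1 + 1*e2 - 4*e3


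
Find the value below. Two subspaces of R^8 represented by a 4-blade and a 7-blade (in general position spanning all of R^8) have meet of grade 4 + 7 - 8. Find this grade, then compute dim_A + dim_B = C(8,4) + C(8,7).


Meet grade = grade(A) + grade(B) - n
= 4 + 7 - 8 = 3
C(8,4) = 70
C(8,7) = 8
dim_A + dim_B = 70 + 8 = 78


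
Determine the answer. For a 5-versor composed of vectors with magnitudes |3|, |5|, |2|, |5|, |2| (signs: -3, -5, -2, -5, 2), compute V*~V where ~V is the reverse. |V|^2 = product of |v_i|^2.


Each vector v_i has |v_i|^2 = s_i^2
Squared scales: (-3)^2 = 9, (-5)^2 = 25, (-2)^2 = 4, (-5)^2 = 25, 2^2 = 4
|V|^2 = 9 * 25 * 4 * 25 * 4
= 90000


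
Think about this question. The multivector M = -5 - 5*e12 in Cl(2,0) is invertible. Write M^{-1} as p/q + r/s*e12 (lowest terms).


M = -5 - 5*e12, where e12^2 = -1.
Since M commutes with its reverse ~M = a - b*e12, M * ~M = a^2 - b^2*e12^2 = a^2 + b^2.
So M^{-1} = ~M / (a^2 + b^2) = (a - b*e12)/(a^2 + b^2).
a^2 + b^2 = 25 + 25 = 50
Scalar part = -5/50 = -1/10
Bivector coeff = 5/50 = 1/10
M^{-1} = -1/10 + 1/10*e12


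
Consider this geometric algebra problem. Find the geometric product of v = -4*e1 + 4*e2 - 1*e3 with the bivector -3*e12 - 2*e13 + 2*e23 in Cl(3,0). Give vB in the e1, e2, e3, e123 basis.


vB has grade-1 (vector) and grade-3 (trivector) parts: vB = (v _| B) + (v ^ B).
Vector part <vB>_1:
  e1: -v2*b12 - v3*b13 = -(4)*(-3) - (-1)*(-2) = 10
  e2: v1*b12 - v3*b23 = (-4)*(-3) - (-1)*(2) = 14
  e3: v1*b13 + v2*b23 = (-4)*(-2) + (4)*(2) = 16
Trivector part <vB>_3:
  e123: v1*b23 - v2*b13 + v3*b12 = (-4)*(2) - (4)*(-2) + (-1)*(-3) = 3
vB = 10*e1 + 14*e2 + 16*e3 + 3*e123


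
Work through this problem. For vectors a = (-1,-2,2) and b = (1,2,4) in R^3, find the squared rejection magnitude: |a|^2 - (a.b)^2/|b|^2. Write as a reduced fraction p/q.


|a|^2 = (-1)^2 + (-2)^2 + 2^2 = 9
|b|^2 = 1^2 + 2^2 + 4^2 = 21
a . b = (-1)*1 + (-2)*2 + 2*4 = 3
(a.b)^2 = 3^2 = 9
|rej|^2 = 9 - 9/21
= (189 - 9)/21
= 180/21
In lowest terms: 60/7


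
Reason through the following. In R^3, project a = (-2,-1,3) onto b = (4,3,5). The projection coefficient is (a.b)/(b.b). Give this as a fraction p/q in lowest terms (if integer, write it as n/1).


Projection coefficient = (a . b) / (b . b)
a . b = (-2)*4 + (-1)*3 + 3*5
= -8 + (-3) + 15 = 4
b . b = 4^2 + 3^2 + 5^2
= 16 + 9 + 25 = 50
Coefficient = 4/50
In lowest terms: 2/25


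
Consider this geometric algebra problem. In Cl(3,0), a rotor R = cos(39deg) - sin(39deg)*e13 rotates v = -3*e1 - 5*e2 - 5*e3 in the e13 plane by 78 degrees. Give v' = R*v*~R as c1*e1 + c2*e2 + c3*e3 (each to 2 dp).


Rotor R = cos(39deg) - sin(39deg)*e13
Rotation angle theta = 2 * 39 = 78 degrees in the e13 plane (e1 -> e3).
The component perpendicular to the plane (e2) is invariant: v'_2 = v2 = -5.00
cos(78deg) = 0.2079, sin(78deg) = 0.9781
v'_1 = v1*cos(theta) - v3*sin(theta) = -3*0.2079 - (-5)*0.9781 = 4.27
v'_3 = v1*sin(theta) + v3*cos(theta) = -3*0.9781 + (-5)*0.2079 = -3.97
v' = 4.27*e1 - 5.00*e2 - 3.97*e3


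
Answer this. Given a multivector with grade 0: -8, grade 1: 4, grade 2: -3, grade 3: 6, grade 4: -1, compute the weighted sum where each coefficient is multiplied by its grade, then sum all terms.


Grade-weighted sum = sum of grade_k * coefficient_k
0*(-8) = 0
1*4 = 4
2*(-3) = -6
3*6 = 18
4*(-1) = -4
Total = 0 + 4 + (-6) + 18 + (-4) = 12


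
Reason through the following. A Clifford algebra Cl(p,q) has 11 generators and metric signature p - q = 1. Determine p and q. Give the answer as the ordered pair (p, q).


We need p + q = 11 and p - q = 1.
Adding: 2p = 11 + 1 = 12, so p = 6.
Then q = 11 - 6 = 5.
(p, q) = (6, 5)


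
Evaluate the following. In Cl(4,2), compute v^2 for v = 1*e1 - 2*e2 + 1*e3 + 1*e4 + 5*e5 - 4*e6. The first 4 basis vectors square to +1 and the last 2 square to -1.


v^2 = sum of c_i^2 * e_i^2
Positive signature terms (e_i^2 = +1): 1^2 + (-2)^2 + 1^2 + 1^2 = 7
Negative signature terms (e_j^2 = -1): 5^2 + (-4)^2 = 41
v^2 = 7 - 41 = -34


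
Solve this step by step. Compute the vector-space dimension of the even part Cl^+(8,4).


Even subalgebra dimension = 2^(n-1)
n = 8 + 4 = 12
2^(12 - 1) = 2^11 = 2048
Verification: sum of C(12,k) for even k = 1 + 66 + 495 + 924 + 495 + 66 + 1 = 2048
Result = 2048


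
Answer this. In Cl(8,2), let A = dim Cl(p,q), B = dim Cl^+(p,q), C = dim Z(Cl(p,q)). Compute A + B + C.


n = 8 + 2 = 10
Total dim = 2^10 = 1024
Even subalgebra dim = 2^9 = 512
n is even, so center dim = 1
Sum = 1024 + 512 + 1 = 1537


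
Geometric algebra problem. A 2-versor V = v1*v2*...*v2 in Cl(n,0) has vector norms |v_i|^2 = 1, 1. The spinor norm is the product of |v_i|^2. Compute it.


Spinor norm N(V) = |v1|^2 * |v2|^2 * ... * |v2|^2
= 1 * 1
Running product: 1, 1
N(V) = 1


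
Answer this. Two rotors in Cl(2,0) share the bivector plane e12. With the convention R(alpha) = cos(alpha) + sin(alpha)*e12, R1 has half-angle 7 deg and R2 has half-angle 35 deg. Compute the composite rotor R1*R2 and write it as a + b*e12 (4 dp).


Same-plane rotors commute and their half-angles add:
R1*R2 = cos(a1 + a2) + sin(a1 + a2)*e12.
a1 + a2 = 7 + 35 = 42 deg
cos(42 deg) = 0.7431
sin(42 deg) = 0.6691
R1*R2 = 0.7431 + 0.6691*e12


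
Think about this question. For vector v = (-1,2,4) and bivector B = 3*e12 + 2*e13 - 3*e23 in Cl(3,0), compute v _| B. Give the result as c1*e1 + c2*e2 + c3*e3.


Left contraction v _| B = <vB>_1 (grade-1 part of the geometric product vB).
Using e1_|e12 = e2, e2_|e12 = -e1, e1_|e13 = e3, e3_|e13 = -e1, e2_|e23 = e3, e3_|e23 = -e2:
e1 coeff: -v2*b12 - v3*b13 = -(2)*(3) - (4)*(2) = -14
e2 coeff: v1*b12 - v3*b23 = (-1)*(3) - (4)*(-3) = 9
e3 coeff: v1*b13 + v2*b23 = (-1)*(2) + (2)*(-3) = -8
v _| B = -14*e1 + 9*e2 - 8*e3


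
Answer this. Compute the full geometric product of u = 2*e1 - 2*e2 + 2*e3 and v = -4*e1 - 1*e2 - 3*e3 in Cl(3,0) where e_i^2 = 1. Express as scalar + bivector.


In Cl(3,0): e_i^2 = 1, e_ie_j = -e_je_i for i != j.
Scalar part = u . v = 2*(-4) + (-2)*(-1) + 2*(-3)
= -8 + 2 + (-6) = -12
e12 coeff = 2*(-1) - (-2)*(-4) = -2 - 8 = -10
e13 coeff = 2*(-3) - 2*(-4) = -6 - (-8) = 2
e23 coeff = (-2)*(-3) - 2*(-1) = 6 - (-2) = 8
uv = -12 - 10*e12 + 2*e13 + 8*e23


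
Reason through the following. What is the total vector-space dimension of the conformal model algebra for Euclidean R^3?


The conformal model of R^3 uses Cl(4,1): the 3 Euclidean generators plus two extra orthogonal generators e+ (e+^2 = +1) and e- (e-^2 = -1), from which the null vectors e0, einf are built.
Number of generators m = 3 + 2 = 5.
dim Cl(p,q) = 2^m = 2^5 = 32


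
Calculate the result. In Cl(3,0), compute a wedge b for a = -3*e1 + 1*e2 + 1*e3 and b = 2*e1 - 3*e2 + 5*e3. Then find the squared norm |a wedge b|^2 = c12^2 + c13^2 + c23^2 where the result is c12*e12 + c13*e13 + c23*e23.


a wedge b = (a1*b2 - a2*b1)*e12 + (a1*b3 - a3*b1)*e13 + (a2*b3 - a3*b2)*e23
e12 coeff: (-3)*(-3) - 1*2 = 9 - 2 = 7
e13 coeff: (-3)*5 - 1*2 = -15 - 2 = -17
e23 coeff: 1*5 - 1*(-3) = 5 - (-3) = 8
|a wedge b|^2 = 7^2 + (-17)^2 + 8^2
= 49 + 289 + 64
= 402


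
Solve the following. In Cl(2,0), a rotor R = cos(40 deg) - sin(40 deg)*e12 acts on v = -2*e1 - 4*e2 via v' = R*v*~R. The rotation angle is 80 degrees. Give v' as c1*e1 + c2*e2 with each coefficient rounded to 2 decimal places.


Rotor R = cos(40deg) - sin(40deg)*e12
Rotation angle theta = 2 * 40 = 80 degrees
v' = R*v*~R rotates v by theta.
cos(80deg) = 0.1736, sin(80deg) = 0.9848
v'_1 = -2*cos(80deg) - (-4)*sin(80deg)
= -2*0.1736 - (-4)*0.9848
= 3.59
v'_2 = -2*sin(80deg) + (-4)*cos(80deg)
= -2*0.9848 + (-4)*0.1736
= -2.66
v' = 3.59*e1 - 2.66*e2


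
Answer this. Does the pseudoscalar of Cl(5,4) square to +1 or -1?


The pseudoscalar I = e1...e_n (product of all n generators) of Cl(p,q) satisfies I^2 = (-1)^(q + n(n-1)/2).
p = 5, q = 4, n = p + q = 9
n(n-1)/2 = 9 * 8 / 2 = 36
Exponent = q + n(n-1)/2 = 4 + 36 = 40
I^2 = (-1)^40 = +1


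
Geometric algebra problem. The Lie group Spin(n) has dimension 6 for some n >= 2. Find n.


dim Spin(n) = dim so(n) = n(n-1)/2.
Solve n(n-1)/2 = 6, i.e. n^2 - n - 12 = 0.
Discriminant = 1 + 8*6 = 49
n = (1 + sqrt(49))/2 = (1 + 7)/2 = 4


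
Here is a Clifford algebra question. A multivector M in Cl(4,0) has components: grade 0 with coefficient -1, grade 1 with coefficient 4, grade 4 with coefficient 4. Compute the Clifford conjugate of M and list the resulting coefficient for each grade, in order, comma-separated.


Clifford conjugate sign for grade k: (-1)^(k(k+1)/2)
Grade 0: (-1)^(0*1/2) = (-1)^0 = 1, coeff -1 -> -1
Grade 1: (-1)^(1*2/2) = (-1)^1 = -1, coeff 4 -> -4
Grade 4: (-1)^(4*5/2) = (-1)^10 = 1, coeff 4 -> 4
Conjugated coefficients: -1, -4, 4


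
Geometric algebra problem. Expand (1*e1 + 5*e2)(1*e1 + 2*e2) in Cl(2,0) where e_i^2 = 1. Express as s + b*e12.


Expand: (1*e1 + 5*e2)(1*e1 + 2*e2)
= 1*1*e1e1 + 1*2*e1e2 + 5*1*e2e1 + 5*2*e2e2
Using e1^2 = e2^2 = 1, e2e1 = -e1e2:
Scalar part s = 1*1 + 5*2 = 1 + 10 = 11
Bivector part b = 1*2 - 5*1 = 2 - 5 = -3
uv = 11 - 3*e12


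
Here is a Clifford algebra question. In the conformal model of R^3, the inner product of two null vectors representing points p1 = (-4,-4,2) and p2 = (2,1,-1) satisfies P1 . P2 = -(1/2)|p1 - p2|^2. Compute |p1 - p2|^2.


p1 - p2 = (-6, -5, 3)
|p1 - p2|^2 = (-6)^2 + (-5)^2 + 3^2
= 36 + 25 + 9
= 70


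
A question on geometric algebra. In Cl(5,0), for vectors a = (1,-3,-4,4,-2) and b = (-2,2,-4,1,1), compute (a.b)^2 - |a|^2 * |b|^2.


a . b = 1*(-2) + (-3)*2 + (-4)*(-4) + 4*1 + (-2)*1
= -2 + (-6) + 16 + 4 + (-2) = 10
|a|^2 = 1^2 + (-3)^2 + (-4)^2 + 4^2 + (-2)^2 = 46
|b|^2 = (-2)^2 + 2^2 + (-4)^2 + 1^2 + 1^2 = 26
(a.b)^2 = 10^2 = 100
|a|^2 * |b|^2 = 46 * 26 = 1196
Result = 100 - 1196 = -1096


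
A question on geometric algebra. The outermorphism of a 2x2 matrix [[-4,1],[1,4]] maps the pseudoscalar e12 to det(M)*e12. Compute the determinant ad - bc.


The outermorphism of a linear map f sends e1^e2 to f(e1)^f(e2).
f(e1) = -4*e1 + 1*e2
f(e2) = 1*e1 + 4*e2
f(e1) ^ f(e2) = (-4*e1 + 1*e2) ^ (1*e1 + 4*e2)
= (-4)*4*e12 + 1*1*e21
= (-16 - 1)*e12
= -17*e12
Coefficient = -17


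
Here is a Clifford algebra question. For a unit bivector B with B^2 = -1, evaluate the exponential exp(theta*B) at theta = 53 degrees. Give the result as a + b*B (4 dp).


For a unit bivector B with B^2 = -1, the exponential series gives
e^(theta*B) = cos(theta) + sin(theta)*B (the GA analogue of Euler's formula).
theta = 53 degrees = 0.925025 rad
cos(53 deg) = 0.6018
sin(53 deg) = 0.7986
exp(theta*B) = 0.6018 + 0.7986*B


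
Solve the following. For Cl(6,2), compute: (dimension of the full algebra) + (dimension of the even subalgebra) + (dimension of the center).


n = 6 + 2 = 8
Total dim = 2^8 = 256
Even subalgebra dim = 2^7 = 128
n is even, so center dim = 1
Sum = 256 + 128 + 1 = 385


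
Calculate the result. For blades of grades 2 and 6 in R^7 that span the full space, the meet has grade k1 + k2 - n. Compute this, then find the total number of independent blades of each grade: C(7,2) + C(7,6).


Meet grade = grade(A) + grade(B) - n
= 2 + 6 - 7 = 1
C(7,2) = 21
C(7,6) = 7
dim_A + dim_B = 21 + 7 = 28


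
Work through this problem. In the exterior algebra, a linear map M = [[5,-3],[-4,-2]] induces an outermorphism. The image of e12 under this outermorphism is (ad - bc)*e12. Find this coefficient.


The outermorphism of a linear map f sends e1^e2 to f(e1)^f(e2).
f(e1) = 5*e1 - 4*e2
f(e2) = -3*e1 - 2*e2
f(e1) ^ f(e2) = (5*e1 - 4*e2) ^ (-3*e1 - 2*e2)
= 5*(-2)*e12 + (-4)*(-3)*e21
= (-10 - 12)*e12
= -22*e12
Coefficient = -22


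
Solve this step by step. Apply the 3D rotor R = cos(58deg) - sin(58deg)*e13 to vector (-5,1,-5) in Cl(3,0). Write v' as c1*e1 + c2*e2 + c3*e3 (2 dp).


Rotor R = cos(58deg) - sin(58deg)*e13
Rotation angle theta = 2 * 58 = 116 degrees in the e13 plane (e1 -> e3).
The component perpendicular to the plane (e2) is invariant: v'_2 = v2 = 1.00
cos(116deg) = -0.4384, sin(116deg) = 0.8988
v'_1 = v1*cos(theta) - v3*sin(theta) = -5*(-0.4384) - (-5)*0.8988 = 6.69
v'_3 = v1*sin(theta) + v3*cos(theta) = -5*0.8988 + (-5)*(-0.4384) = -2.30
v' = 6.69*e1 + 1.00*e2 - 2.30*e3


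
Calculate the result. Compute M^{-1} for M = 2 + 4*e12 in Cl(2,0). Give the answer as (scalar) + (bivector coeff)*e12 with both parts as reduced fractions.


M = 2 + 4*e12, where e12^2 = -1.
Since M commutes with its reverse ~M = a - b*e12, M * ~M = a^2 - b^2*e12^2 = a^2 + b^2.
So M^{-1} = ~M / (a^2 + b^2) = (a - b*e12)/(a^2 + b^2).
a^2 + b^2 = 4 + 16 = 20
Scalar part = 2/20 = 1/10
Bivector coeff = -4/20 = -1/5
M^{-1} = 1/10 - 1/5*e12


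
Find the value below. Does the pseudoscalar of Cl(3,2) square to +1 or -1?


The pseudoscalar I = e1...e_n (product of all n generators) of Cl(p,q) satisfies I^2 = (-1)^(q + n(n-1)/2).
p = 3, q = 2, n = p + q = 5
n(n-1)/2 = 5 * 4 / 2 = 10
Exponent = q + n(n-1)/2 = 2 + 10 = 12
I^2 = (-1)^12 = +1


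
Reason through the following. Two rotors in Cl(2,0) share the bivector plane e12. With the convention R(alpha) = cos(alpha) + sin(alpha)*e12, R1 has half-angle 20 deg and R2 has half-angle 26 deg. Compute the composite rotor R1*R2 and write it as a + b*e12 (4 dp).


Same-plane rotors commute and their half-angles add:
R1*R2 = cos(a1 + a2) + sin(a1 + a2)*e12.
a1 + a2 = 20 + 26 = 46 deg
cos(46 deg) = 0.6947
sin(46 deg) = 0.7193
R1*R2 = 0.6947 + 0.7193*e12


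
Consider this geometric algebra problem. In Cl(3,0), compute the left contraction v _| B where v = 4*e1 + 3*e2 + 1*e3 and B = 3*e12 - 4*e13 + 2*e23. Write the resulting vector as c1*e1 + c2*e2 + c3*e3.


Left contraction v _| B = <vB>_1 (grade-1 part of the geometric product vB).
Using e1_|e12 = e2, e2_|e12 = -e1, e1_|e13 = e3, e3_|e13 = -e1, e2_|e23 = e3, e3_|e23 = -e2:
e1 coeff: -v2*b12 - v3*b13 = -(3)*(3) - (1)*(-4) = -5
e2 coeff: v1*b12 - v3*b23 = (4)*(3) - (1)*(2) = 10
e3 coeff: v1*b13 + v2*b23 = (4)*(-4) + (3)*(2) = -10
v _| B = -5*e1 + 10*e2 - 10*e3


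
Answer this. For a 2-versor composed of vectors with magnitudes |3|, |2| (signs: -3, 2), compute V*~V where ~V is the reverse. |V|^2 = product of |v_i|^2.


Each vector v_i has |v_i|^2 = s_i^2
Squared scales: (-3)^2 = 9, 2^2 = 4
|V|^2 = 9 * 4
= 36


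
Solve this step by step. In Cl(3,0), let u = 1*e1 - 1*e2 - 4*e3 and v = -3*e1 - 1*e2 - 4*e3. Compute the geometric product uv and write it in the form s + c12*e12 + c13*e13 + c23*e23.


In Cl(3,0): e_i^2 = 1, e_ie_j = -e_je_i for i != j.
Scalar part = u . v = 1*(-3) + (-1)*(-1) + (-4)*(-4)
= -3 + 1 + 16 = 14
e12 coeff = 1*(-1) - (-1)*(-3) = -1 - 3 = -4
e13 coeff = 1*(-4) - (-4)*(-3) = -4 - 12 = -16
e23 coeff = (-1)*(-4) - (-4)*(-1) = 4 - 4 = 0
uv = 14 - 4*e12 - 16*e13 + 0*e23


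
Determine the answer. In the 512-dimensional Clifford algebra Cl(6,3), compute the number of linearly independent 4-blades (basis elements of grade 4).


Number of grade-k basis blades in Cl(p,q) with n = p + q is C(n, k).
n = 6 + 3 = 9
C(9, 4) = 9! / (4! * 5!)
= 362880 / (24 * 120)
= 126


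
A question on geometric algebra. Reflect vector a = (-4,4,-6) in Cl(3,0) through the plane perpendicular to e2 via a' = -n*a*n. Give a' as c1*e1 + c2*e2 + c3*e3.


Reflection formula: a' = -n*a*n, with n = e2 (unit vector, n^2 = 1).
For reflection through hyperplane perp to e2:
The component along e2 flips sign, others stay.
a = (-4, 4, -6)
a' = (-4, -4, -6)
a' = -4*e1 - 4*e2 - 6*e3


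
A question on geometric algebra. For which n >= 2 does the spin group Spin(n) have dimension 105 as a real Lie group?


dim Spin(n) = dim so(n) = n(n-1)/2.
Solve n(n-1)/2 = 105, i.e. n^2 - n - 210 = 0.
Discriminant = 1 + 8*105 = 841
n = (1 + sqrt(841))/2 = (1 + 29)/2 = 15


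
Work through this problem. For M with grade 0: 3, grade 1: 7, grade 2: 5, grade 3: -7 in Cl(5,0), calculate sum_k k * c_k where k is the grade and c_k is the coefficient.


Grade-weighted sum = sum of grade_k * coefficient_k
0*3 = 0
1*7 = 7
2*5 = 10
3*(-7) = -21
Total = 0 + 7 + 10 + (-21) = -4


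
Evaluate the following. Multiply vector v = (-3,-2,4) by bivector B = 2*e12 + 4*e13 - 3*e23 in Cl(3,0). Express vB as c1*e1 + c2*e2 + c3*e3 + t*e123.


vB has grade-1 (vector) and grade-3 (trivector) parts: vB = (v _| B) + (v ^ B).
Vector part <vB>_1:
  e1: -v2*b12 - v3*b13 = -(-2)*(2) - (4)*(4) = -12
  e2: v1*b12 - v3*b23 = (-3)*(2) - (4)*(-3) = 6
  e3: v1*b13 + v2*b23 = (-3)*(4) + (-2)*(-3) = -6
Trivector part <vB>_3:
  e123: v1*b23 - v2*b13 + v3*b12 = (-3)*(-3) - (-2)*(4) + (4)*(2) = 25
vB = -12*e1 + 6*e2 - 6*e3 + 25*e123


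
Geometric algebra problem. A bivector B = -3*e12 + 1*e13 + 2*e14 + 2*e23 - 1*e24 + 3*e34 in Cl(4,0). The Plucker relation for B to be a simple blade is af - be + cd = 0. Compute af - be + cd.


Plucker relation: af - be + cd
a*f = (-3)*3 = -9
b*e = 1*(-1) = -1
c*d = 2*2 = 4
af - be + cd = -9 - (-1) + 4
= -4


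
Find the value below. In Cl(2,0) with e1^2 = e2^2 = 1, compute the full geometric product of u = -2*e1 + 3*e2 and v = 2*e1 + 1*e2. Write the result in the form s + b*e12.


Expand: (-2*e1 + 3*e2)(2*e1 + 1*e2)
= (-2)*2*e1e1 + (-2)*1*e1e2 + 3*2*e2e1 + 3*1*e2e2
Using e1^2 = e2^2 = 1, e2e1 = -e1e2:
Scalar part s = (-2)*2 + 3*1 = -4 + 3 = -1
Bivector part b = (-2)*1 - 3*2 = -2 - 6 = -8
uv = -1 - 8*e12


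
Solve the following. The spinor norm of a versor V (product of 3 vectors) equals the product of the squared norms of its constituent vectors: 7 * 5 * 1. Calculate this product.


Spinor norm N(V) = |v1|^2 * |v2|^2 * ... * |v3|^2
= 7 * 5 * 1
Running product: 7, 35, 35
N(V) = 35


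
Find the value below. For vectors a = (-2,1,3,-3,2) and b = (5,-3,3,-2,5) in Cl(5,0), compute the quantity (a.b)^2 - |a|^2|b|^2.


a . b = (-2)*5 + 1*(-3) + 3*3 + (-3)*(-2) + 2*5
= -10 + (-3) + 9 + 6 + 10 = 12
|a|^2 = (-2)^2 + 1^2 + 3^2 + (-3)^2 + 2^2 = 27
|b|^2 = 5^2 + (-3)^2 + 3^2 + (-2)^2 + 5^2 = 72
(a.b)^2 = 12^2 = 144
|a|^2 * |b|^2 = 27 * 72 = 1944
Result = 144 - 1944 = -1800


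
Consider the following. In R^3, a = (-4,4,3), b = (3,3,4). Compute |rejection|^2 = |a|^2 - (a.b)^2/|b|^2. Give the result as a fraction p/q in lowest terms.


|a|^2 = (-4)^2 + 4^2 + 3^2 = 41
|b|^2 = 3^2 + 3^2 + 4^2 = 34
a . b = (-4)*3 + 4*3 + 3*4 = 12
(a.b)^2 = 12^2 = 144
|rej|^2 = 41 - 144/34
= (1394 - 144)/34
= 1250/34
In lowest terms: 625/17


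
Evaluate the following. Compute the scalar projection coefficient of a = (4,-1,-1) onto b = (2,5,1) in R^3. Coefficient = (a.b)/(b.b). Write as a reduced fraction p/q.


Projection coefficient = (a . b) / (b . b)
a . b = 4*2 + (-1)*5 + (-1)*1
= 8 + (-5) + (-1) = 2
b . b = 2^2 + 5^2 + 1^2
= 4 + 25 + 1 = 30
Coefficient = 2/30
In lowest terms: 1/15


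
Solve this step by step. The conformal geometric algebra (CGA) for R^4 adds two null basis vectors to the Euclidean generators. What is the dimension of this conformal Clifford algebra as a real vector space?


The conformal model of R^4 uses Cl(5,1): the 4 Euclidean generators plus two extra orthogonal generators e+ (e+^2 = +1) and e- (e-^2 = -1), from which the null vectors e0, einf are built.
Number of generators m = 4 + 2 = 6.
dim Cl(p,q) = 2^m = 2^6 = 64


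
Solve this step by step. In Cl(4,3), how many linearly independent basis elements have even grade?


Even subalgebra dimension = 2^(n-1)
n = 4 + 3 = 7
2^(7 - 1) = 2^6 = 64
Verification: sum of C(7,k) for even k = 1 + 21 + 35 + 7 = 64
Result = 64


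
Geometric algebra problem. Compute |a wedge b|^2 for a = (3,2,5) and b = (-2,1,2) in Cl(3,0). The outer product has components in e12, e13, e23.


a wedge b = (a1*b2 - a2*b1)*e12 + (a1*b3 - a3*b1)*e13 + (a2*b3 - a3*b2)*e23
e12 coeff: 3*1 - 2*(-2) = 3 - (-4) = 7
e13 coeff: 3*2 - 5*(-2) = 6 - (-10) = 16
e23 coeff: 2*2 - 5*1 = 4 - 5 = -1
|a wedge b|^2 = 7^2 + 16^2 + (-1)^2
= 49 + 256 + 1
= 306


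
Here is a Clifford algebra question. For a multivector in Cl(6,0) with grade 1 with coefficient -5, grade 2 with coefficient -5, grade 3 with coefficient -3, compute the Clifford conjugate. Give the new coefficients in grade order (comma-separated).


Clifford conjugate sign for grade k: (-1)^(k(k+1)/2)
Grade 1: (-1)^(1*2/2) = (-1)^1 = -1, coeff -5 -> 5
Grade 2: (-1)^(2*3/2) = (-1)^3 = -1, coeff -5 -> 5
Grade 3: (-1)^(3*4/2) = (-1)^6 = 1, coeff -3 -> -3
Conjugated coefficients: 5, 5, -3


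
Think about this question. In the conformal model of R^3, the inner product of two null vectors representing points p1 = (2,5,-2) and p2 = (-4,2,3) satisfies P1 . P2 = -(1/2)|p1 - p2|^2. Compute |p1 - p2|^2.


p1 - p2 = (6, 3, -5)
|p1 - p2|^2 = 6^2 + 3^2 + (-5)^2
= 36 + 9 + 25
= 70


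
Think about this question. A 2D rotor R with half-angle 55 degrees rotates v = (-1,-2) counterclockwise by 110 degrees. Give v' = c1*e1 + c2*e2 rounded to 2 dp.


Rotor R = cos(55deg) - sin(55deg)*e12
Rotation angle theta = 2 * 55 = 110 degrees
v' = R*v*~R rotates v by theta.
cos(110deg) = -0.3420, sin(110deg) = 0.9397
v'_1 = -1*cos(110deg) - (-2)*sin(110deg)
= -1*(-0.3420) - (-2)*0.9397
= 2.22
v'_2 = -1*sin(110deg) + (-2)*cos(110deg)
= -1*0.9397 + (-2)*(-0.3420)
= -0.26
v' = 2.22*e1 - 0.26*e2


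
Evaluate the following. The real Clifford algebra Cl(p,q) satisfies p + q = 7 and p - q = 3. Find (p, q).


We need p + q = 7 and p - q = 3.
Adding: 2p = 7 + 3 = 10, so p = 5.
Then q = 7 - 5 = 2.
(p, q) = (5, 2)


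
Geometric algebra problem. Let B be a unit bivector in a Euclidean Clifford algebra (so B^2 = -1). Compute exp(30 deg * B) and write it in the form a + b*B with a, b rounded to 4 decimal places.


For a unit bivector B with B^2 = -1, the exponential series gives
e^(theta*B) = cos(theta) + sin(theta)*B (the GA analogue of Euler's formula).
theta = 30 degrees = 0.523599 rad
cos(30 deg) = 0.8660
sin(30 deg) = 0.5000
exp(theta*B) = 0.8660 + 0.5000*B


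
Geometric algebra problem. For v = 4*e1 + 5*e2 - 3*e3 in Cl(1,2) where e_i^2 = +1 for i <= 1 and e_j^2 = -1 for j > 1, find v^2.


v^2 = sum of c_i^2 * e_i^2
Positive signature terms (e_i^2 = +1): 4^2 = 16
Negative signature terms (e_j^2 = -1): 5^2 + (-3)^2 = 34
v^2 = 16 - 34 = -18


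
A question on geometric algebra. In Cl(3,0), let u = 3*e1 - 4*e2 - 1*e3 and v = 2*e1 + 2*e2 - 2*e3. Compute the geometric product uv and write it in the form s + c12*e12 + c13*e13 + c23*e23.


In Cl(3,0): e_i^2 = 1, e_ie_j = -e_je_i for i != j.
Scalar part = u . v = 3*2 + (-4)*2 + (-1)*(-2)
= 6 + (-8) + 2 = 0
e12 coeff = 3*2 - (-4)*2 = 6 - (-8) = 14
e13 coeff = 3*(-2) - (-1)*2 = -6 - (-2) = -4
e23 coeff = (-4)*(-2) - (-1)*2 = 8 - (-2) = 10
uv = 0 + 14*e12 - 4*e13 + 10*e23


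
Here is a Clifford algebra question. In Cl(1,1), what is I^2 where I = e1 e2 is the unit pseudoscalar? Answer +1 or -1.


The pseudoscalar I = e1...e_n (product of all n generators) of Cl(p,q) satisfies I^2 = (-1)^(q + n(n-1)/2).
p = 1, q = 1, n = p + q = 2
n(n-1)/2 = 2 * 1 / 2 = 1
Exponent = q + n(n-1)/2 = 1 + 1 = 2
I^2 = (-1)^2 = +1


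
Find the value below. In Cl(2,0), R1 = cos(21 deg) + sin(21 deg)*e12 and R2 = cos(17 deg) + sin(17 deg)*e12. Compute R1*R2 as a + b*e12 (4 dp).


Same-plane rotors commute and their half-angles add:
R1*R2 = cos(a1 + a2) + sin(a1 + a2)*e12.
a1 + a2 = 21 + 17 = 38 deg
cos(38 deg) = 0.7880
sin(38 deg) = 0.6157
R1*R2 = 0.7880 + 0.6157*e12


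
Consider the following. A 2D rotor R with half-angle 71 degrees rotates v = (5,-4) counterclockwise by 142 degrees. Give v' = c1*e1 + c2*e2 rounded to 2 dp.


Rotor R = cos(71deg) - sin(71deg)*e12
Rotation angle theta = 2 * 71 = 142 degrees
v' = R*v*~R rotates v by theta.
cos(142deg) = -0.7880, sin(142deg) = 0.6157
v'_1 = 5*cos(142deg) - (-4)*sin(142deg)
= 5*(-0.7880) - (-4)*0.6157
= -1.48
v'_2 = 5*sin(142deg) + (-4)*cos(142deg)
= 5*0.6157 + (-4)*(-0.7880)
= 6.23
v' = -1.48*e1 + 6.23*e2


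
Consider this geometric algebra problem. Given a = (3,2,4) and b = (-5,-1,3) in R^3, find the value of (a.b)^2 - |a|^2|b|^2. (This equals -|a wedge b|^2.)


a . b = 3*(-5) + 2*(-1) + 4*3
= -15 + (-2) + 12 = -5
|a|^2 = 3^2 + 2^2 + 4^2 = 29
|b|^2 = (-5)^2 + (-1)^2 + 3^2 = 35
(a.b)^2 = (-5)^2 = 25
|a|^2 * |b|^2 = 29 * 35 = 1015
Result = 25 - 1015 = -990


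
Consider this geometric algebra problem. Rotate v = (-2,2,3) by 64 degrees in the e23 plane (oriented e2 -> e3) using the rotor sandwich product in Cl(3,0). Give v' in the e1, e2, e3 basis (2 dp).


Rotor R = cos(32deg) - sin(32deg)*e23
Rotation angle theta = 2 * 32 = 64 degrees in the e23 plane (e2 -> e3).
The component perpendicular to the plane (e1) is invariant: v'_1 = v1 = -2.00
cos(64deg) = 0.4384, sin(64deg) = 0.8988
v'_2 = v2*cos(theta) - v3*sin(theta) = 2*0.4384 - 3*0.8988 = -1.82
v'_3 = v2*sin(theta) + v3*cos(theta) = 2*0.8988 + 3*0.4384 = 3.11
v' = -2.00*e1 - 1.82*e2 + 3.11*e3


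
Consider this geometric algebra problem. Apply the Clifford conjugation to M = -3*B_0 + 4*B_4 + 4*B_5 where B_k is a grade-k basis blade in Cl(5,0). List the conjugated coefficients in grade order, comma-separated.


Clifford conjugate sign for grade k: (-1)^(k(k+1)/2)
Grade 0: (-1)^(0*1/2) = (-1)^0 = 1, coeff -3 -> -3
Grade 4: (-1)^(4*5/2) = (-1)^10 = 1, coeff 4 -> 4
Grade 5: (-1)^(5*6/2) = (-1)^15 = -1, coeff 4 -> -4
Conjugated coefficients: -3, 4, -4


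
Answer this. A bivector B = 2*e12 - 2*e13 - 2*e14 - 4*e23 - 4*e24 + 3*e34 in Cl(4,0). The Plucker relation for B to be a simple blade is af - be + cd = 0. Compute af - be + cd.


Plucker relation: af - be + cd
a*f = 2*3 = 6
b*e = (-2)*(-4) = 8
c*d = (-2)*(-4) = 8
af - be + cd = 6 - 8 + 8
= 6


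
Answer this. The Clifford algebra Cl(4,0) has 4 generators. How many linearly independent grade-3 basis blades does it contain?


Number of grade-k basis blades in Cl(p,q) with n = p + q is C(n, k).
n = 4 + 0 = 4
C(4, 3) = 4! / (3! * 1!)
= 24 / (6 * 1)
= 4


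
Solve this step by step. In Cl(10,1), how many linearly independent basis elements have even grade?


Even subalgebra dimension = 2^(n-1)
n = 10 + 1 = 11
2^(11 - 1) = 2^10 = 1024
Verification: sum of C(11,k) for even k = 1 + 55 + 330 + 462 + 165 + 11 = 1024
Result = 1024


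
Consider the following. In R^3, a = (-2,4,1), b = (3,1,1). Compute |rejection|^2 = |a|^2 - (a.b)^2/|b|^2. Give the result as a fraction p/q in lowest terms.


|a|^2 = (-2)^2 + 4^2 + 1^2 = 21
|b|^2 = 3^2 + 1^2 + 1^2 = 11
a . b = (-2)*3 + 4*1 + 1*1 = -1
(a.b)^2 = (-1)^2 = 1
|rej|^2 = 21 - 1/11
= (231 - 1)/11
= 230/11
In lowest terms: 230/11


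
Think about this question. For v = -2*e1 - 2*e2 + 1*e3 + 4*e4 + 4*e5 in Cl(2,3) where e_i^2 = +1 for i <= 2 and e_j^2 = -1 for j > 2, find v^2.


v^2 = sum of c_i^2 * e_i^2
Positive signature terms (e_i^2 = +1): (-2)^2 + (-2)^2 = 8
Negative signature terms (e_j^2 = -1): 1^2 + 4^2 + 4^2 = 33
v^2 = 8 - 33 = -25


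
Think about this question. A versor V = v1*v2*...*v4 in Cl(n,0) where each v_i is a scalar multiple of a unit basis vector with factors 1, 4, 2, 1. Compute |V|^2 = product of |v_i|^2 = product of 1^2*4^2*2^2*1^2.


Each vector v_i has |v_i|^2 = s_i^2
Squared scales: 1^2 = 1, 4^2 = 16, 2^2 = 4, 1^2 = 1
|V|^2 = 1 * 16 * 4 * 1
= 64


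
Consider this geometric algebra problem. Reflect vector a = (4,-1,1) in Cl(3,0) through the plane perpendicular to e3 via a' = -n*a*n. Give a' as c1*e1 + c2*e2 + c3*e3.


Reflection formula: a' = -n*a*n, with n = e3 (unit vector, n^2 = 1).
For reflection through hyperplane perp to e3:
The component along e3 flips sign, others stay.
a = (4, -1, 1)
a' = (4, -1, -1)
a' = 4*e1 - 1*e2 - 1*e3


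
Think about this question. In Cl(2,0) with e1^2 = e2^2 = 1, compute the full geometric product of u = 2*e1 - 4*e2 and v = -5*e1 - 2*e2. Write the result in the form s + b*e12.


Expand: (2*e1 - 4*e2)(-5*e1 - 2*e2)
= 2*(-5)*e1e1 + 2*(-2)*e1e2 + (-4)*(-5)*e2e1 + (-4)*(-2)*e2e2
Using e1^2 = e2^2 = 1, e2e1 = -e1e2:
Scalar part s = 2*(-5) + (-4)*(-2) = -10 + 8 = -2
Bivector part b = 2*(-2) - (-4)*(-5) = -4 - 20 = -24
uv = -2 - 24*e12


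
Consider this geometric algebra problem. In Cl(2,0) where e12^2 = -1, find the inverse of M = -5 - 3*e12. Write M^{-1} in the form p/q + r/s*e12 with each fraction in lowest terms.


M = -5 - 3*e12, where e12^2 = -1.
Since M commutes with its reverse ~M = a - b*e12, M * ~M = a^2 - b^2*e12^2 = a^2 + b^2.
So M^{-1} = ~M / (a^2 + b^2) = (a - b*e12)/(a^2 + b^2).
a^2 + b^2 = 25 + 9 = 34
Scalar part = -5/34 = -5/34
Bivector coeff = 3/34 = 3/34
M^{-1} = -5/34 + 3/34*e12


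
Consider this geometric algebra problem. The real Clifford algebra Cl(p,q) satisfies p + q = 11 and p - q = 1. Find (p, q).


We need p + q = 11 and p - q = 1.
Adding: 2p = 11 + 1 = 12, so p = 6.
Then q = 11 - 6 = 5.
(p, q) = (6, 5)


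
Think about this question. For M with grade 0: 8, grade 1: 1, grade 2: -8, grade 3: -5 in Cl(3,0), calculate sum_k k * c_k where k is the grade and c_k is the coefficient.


Grade-weighted sum = sum of grade_k * coefficient_k
0*8 = 0
1*1 = 1
2*(-8) = -16
3*(-5) = -15
Total = 0 + 1 + (-16) + (-15) = -30


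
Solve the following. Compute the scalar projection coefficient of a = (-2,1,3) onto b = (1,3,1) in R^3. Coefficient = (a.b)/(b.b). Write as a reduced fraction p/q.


Projection coefficient = (a . b) / (b . b)
a . b = (-2)*1 + 1*3 + 3*1
= -2 + 3 + 3 = 4
b . b = 1^2 + 3^2 + 1^2
= 1 + 9 + 1 = 11
Coefficient = 4/11
In lowest terms: 4/11
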